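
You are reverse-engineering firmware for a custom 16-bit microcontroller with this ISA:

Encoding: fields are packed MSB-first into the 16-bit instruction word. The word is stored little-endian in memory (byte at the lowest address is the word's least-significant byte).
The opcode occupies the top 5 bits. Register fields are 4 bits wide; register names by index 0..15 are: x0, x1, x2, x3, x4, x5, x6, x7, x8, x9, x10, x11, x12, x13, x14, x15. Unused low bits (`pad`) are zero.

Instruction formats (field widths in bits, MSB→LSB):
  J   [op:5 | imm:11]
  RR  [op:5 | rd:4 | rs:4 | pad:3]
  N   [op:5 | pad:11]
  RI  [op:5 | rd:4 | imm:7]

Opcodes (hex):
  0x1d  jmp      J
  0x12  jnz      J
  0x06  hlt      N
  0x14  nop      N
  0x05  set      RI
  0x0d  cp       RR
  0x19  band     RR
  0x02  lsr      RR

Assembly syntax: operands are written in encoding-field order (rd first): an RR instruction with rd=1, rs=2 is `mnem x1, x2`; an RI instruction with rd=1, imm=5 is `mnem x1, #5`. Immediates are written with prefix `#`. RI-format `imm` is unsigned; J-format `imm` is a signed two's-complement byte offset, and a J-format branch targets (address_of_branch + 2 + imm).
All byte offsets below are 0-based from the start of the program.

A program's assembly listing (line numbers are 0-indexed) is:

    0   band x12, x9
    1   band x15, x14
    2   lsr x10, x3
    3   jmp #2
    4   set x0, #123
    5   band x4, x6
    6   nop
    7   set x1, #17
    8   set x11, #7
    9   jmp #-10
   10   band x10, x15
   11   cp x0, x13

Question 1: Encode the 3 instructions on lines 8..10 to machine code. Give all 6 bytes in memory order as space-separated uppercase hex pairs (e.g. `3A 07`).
8. set fields op=0x5:5|rd=11:4|imm=7:7 → word 2d87h → 87 2d
9. jmp fields op=0x1d:5|imm=-10:11 → word eff6h → f6 ef
10. band fields op=0x19:5|rd=10:4|rs=15:4|pad=0:3 → word cd78h → 78 cd

87 2D F6 EF 78 CD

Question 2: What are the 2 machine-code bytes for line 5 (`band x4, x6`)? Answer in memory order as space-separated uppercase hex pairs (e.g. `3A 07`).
5. band fields op=0x19:5|rd=4:4|rs=6:4|pad=0:3 → word ca30h → 30 ca

30 CA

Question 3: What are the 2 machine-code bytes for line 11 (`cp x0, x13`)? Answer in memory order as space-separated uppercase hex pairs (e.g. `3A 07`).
68 68

L11: cp op=0xd:5|rd=0:4|rs=13:4|pad=0:3 ⇒ 0x6868 ⇒ little 68 68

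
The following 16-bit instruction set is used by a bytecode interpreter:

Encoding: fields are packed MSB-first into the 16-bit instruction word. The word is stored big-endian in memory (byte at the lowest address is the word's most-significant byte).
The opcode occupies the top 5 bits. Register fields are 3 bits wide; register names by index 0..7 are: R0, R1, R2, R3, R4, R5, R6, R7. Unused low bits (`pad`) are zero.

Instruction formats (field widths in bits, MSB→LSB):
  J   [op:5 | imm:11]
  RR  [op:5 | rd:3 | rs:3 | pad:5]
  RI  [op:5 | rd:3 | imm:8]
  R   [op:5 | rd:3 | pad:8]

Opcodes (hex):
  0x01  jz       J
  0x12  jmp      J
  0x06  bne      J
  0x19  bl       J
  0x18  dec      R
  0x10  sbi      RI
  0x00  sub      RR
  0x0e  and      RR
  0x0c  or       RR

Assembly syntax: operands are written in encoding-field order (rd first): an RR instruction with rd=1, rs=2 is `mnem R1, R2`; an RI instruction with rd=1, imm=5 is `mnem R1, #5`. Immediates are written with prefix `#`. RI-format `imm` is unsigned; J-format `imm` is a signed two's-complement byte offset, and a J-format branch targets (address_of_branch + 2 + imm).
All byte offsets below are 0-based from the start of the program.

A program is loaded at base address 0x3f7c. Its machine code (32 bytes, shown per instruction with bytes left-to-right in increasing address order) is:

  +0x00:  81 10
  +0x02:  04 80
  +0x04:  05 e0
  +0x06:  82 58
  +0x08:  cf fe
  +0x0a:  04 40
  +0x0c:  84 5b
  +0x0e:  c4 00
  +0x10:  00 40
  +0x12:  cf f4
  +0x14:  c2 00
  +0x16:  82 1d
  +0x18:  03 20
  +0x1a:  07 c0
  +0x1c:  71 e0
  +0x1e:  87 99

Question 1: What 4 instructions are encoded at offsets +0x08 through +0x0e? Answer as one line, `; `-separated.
bl #-2; sub R4, R2; sbi R4, #91; dec R4

@+08  big-endian(cf fe) = 0xcffe
  opcode bits[15:11]=0x19: bl/J
  imm: (w>>0)&0x7ff=0x7fe (s11→-2) → #-2
@+0a  big-endian(04 40) = 0x0440
  opcode bits[15:11]=0x0: sub/RR
  rd: (w>>8)&0x7=0x4 → R4
  rs: (w>>5)&0x7=0x2 → R2
@+0c  big-endian(84 5b) = 0x845b
  opcode bits[15:11]=0x10: sbi/RI
  rd: (w>>8)&0x7=0x4 → R4
  imm: (w>>0)&0xff=0x5b → #91
@+0e  big-endian(c4 00) = 0xc400
  opcode bits[15:11]=0x18: dec/R
  rd: (w>>8)&0x7=0x4 → R4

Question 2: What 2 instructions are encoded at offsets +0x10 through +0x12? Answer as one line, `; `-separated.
+0x10: 00 40 ⇒ word 0x0040 (big)
  opcode bits[15:11]=0x0: sub/RR
  rd: (w>>8)&0x7=0x0 → R0
  rs: (w>>5)&0x7=0x2 → R2
+0x12: cf f4 ⇒ word 0xcff4 (big)
  opcode bits[15:11]=0x19: bl/J
  imm: (w>>0)&0x7ff=0x7f4 (s11→-12) → #-12

sub R0, R2; bl #-12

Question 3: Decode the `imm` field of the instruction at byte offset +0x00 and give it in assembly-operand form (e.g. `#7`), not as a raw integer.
#16

@+00  big-endian(81 10) = 0x8110
  op=0x8110>>11=0x10 ⇒ sbi (RI)
  rd: (w>>8)&0x7=0x1 → R1
  imm: (w>>0)&0xff=0x10 → #16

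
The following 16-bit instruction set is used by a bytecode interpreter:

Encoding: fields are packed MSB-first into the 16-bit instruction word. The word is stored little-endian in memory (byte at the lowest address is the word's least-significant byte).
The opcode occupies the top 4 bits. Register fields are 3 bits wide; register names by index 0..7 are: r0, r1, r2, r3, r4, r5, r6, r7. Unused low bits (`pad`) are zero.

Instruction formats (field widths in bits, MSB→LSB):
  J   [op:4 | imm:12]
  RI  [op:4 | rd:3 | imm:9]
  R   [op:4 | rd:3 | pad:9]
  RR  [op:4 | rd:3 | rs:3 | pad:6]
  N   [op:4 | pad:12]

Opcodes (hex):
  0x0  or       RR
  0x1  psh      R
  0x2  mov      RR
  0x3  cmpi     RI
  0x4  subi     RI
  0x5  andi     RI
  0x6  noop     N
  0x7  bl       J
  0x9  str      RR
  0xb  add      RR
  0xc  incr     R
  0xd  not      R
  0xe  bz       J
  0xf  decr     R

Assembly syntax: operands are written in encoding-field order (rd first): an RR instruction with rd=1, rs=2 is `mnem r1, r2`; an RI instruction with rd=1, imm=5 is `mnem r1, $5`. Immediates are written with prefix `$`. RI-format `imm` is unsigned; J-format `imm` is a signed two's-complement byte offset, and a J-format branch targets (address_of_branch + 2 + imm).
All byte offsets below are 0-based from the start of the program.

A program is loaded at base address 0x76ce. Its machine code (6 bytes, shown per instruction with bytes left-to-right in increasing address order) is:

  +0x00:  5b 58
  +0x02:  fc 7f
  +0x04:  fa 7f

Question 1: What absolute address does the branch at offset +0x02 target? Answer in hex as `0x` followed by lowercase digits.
@+02  little-endian(fc 7f) = 0x7ffc
  opcode bits[15:12]=0x7: bl/J
  [11:0] imm=4092 (s12→-4) = $-4
  target = base 0x76ce + off 0x02 + 2 + imm -4 = 0x76ce

0x76ce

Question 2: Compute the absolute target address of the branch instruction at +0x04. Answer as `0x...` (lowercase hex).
0x76ce

+0x04: fa 7f ⇒ word 0x7ffa (little)
  opcode bits[15:12]=0x7: bl/J
  imm@[11:0]=0xffa (s12→-6) ⇒ $-6
  target = base 0x76ce + off 0x04 + 2 + imm -6 = 0x76ce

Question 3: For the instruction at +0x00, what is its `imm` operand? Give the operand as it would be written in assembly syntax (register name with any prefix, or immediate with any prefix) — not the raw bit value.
[00] 5b 58 → 0x585b
  top 4b → 0x5 → andi [RI]
  rd@[11:9]=0x4 ⇒ r4
  imm@[8:0]=0x5b ⇒ $91

$91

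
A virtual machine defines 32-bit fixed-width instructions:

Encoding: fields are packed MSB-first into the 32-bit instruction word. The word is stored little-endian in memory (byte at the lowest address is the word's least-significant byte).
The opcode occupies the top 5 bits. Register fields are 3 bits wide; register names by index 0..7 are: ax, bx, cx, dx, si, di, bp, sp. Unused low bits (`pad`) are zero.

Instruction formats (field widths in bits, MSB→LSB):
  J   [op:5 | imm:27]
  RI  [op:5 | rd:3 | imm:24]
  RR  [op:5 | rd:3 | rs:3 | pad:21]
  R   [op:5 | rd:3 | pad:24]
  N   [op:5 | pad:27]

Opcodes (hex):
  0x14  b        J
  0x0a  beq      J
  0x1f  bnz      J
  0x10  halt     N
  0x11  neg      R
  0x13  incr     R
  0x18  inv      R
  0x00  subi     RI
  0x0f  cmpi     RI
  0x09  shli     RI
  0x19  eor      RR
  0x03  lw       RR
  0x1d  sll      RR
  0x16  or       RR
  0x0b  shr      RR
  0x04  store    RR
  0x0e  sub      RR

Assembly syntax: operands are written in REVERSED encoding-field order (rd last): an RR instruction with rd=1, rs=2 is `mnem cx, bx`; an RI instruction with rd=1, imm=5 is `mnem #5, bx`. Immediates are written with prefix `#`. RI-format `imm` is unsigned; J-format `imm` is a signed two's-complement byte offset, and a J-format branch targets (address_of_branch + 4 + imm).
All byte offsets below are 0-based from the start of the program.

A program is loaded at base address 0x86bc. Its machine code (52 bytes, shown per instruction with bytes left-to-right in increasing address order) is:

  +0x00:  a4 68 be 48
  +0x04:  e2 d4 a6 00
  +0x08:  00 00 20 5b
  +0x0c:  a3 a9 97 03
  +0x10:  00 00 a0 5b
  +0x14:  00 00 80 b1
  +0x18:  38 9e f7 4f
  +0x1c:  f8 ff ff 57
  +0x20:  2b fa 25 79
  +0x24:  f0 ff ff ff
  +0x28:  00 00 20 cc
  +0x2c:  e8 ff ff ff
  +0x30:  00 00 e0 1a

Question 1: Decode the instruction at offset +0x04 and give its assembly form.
off 0x04: read e2 d4 a6 00 as little → 0x00a6d4e2
  opcode bits[31:27]=0x0: subi/RI
  rd: (w>>24)&0x7=0x0 → ax
  imm: (w>>0)&0xffffff=0xa6d4e2 → #10933474

subi #10933474, ax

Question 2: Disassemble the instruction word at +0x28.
eor bx, si

+0x28: 00 00 20 cc ⇒ word 0xcc200000 (little)
  opcode bits[31:27]=0x19: eor/RR
  [26:24] rd=4 = si
  [23:21] rs=1 = bx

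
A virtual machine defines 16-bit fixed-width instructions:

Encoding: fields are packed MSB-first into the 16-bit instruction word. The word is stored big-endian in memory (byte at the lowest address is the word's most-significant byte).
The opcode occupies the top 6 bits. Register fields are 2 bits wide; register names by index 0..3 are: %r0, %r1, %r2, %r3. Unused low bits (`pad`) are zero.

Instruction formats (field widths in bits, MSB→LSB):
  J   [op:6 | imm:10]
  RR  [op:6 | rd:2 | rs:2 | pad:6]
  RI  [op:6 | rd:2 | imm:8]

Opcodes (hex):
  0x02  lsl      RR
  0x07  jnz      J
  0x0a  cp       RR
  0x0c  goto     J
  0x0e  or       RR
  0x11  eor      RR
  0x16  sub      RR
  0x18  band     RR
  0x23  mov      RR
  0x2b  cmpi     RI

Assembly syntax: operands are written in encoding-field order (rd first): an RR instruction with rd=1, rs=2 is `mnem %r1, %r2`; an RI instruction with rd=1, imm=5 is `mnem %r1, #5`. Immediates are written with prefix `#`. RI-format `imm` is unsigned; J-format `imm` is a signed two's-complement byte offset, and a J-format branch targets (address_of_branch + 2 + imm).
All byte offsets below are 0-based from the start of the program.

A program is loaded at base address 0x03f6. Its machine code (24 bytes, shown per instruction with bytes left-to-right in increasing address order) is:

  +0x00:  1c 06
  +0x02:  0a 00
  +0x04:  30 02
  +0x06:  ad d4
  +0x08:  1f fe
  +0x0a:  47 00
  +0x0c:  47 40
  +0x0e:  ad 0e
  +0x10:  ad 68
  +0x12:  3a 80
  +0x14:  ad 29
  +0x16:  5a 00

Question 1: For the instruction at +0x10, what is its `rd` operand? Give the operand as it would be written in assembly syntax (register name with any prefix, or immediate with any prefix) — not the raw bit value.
+0x10: ad 68 ⇒ word 0xad68 (big)
  op=0xad68>>10=0x2b ⇒ cmpi (RI)
  rd: (w>>8)&0x3=0x1 → %r1
  imm: (w>>0)&0xff=0x68 → #104

%r1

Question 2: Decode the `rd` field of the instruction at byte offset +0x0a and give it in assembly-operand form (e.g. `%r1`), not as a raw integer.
%r3

+0x0a: 47 00 ⇒ word 0x4700 (big)
  op=0x4700>>10=0x11 ⇒ eor (RR)
  rd@[9:8]=0x3 ⇒ %r3
  rs@[7:6]=0x0 ⇒ %r0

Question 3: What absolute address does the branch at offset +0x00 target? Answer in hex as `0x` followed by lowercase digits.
0x03fe

[00] 1c 06 → 0x1c06
  opcode bits[15:10]=0x7: jnz/J
  imm@[9:0]=0x6 ⇒ #6
  target = base 0x03f6 + off 0x00 + 2 + imm 6 = 0x03fe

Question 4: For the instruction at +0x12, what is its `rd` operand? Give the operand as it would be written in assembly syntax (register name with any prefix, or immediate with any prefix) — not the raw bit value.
%r2

off 0x12: read 3a 80 as big → 0x3a80
  opcode bits[15:10]=0xe: or/RR
  rd@[9:8]=0x2 ⇒ %r2
  rs@[7:6]=0x2 ⇒ %r2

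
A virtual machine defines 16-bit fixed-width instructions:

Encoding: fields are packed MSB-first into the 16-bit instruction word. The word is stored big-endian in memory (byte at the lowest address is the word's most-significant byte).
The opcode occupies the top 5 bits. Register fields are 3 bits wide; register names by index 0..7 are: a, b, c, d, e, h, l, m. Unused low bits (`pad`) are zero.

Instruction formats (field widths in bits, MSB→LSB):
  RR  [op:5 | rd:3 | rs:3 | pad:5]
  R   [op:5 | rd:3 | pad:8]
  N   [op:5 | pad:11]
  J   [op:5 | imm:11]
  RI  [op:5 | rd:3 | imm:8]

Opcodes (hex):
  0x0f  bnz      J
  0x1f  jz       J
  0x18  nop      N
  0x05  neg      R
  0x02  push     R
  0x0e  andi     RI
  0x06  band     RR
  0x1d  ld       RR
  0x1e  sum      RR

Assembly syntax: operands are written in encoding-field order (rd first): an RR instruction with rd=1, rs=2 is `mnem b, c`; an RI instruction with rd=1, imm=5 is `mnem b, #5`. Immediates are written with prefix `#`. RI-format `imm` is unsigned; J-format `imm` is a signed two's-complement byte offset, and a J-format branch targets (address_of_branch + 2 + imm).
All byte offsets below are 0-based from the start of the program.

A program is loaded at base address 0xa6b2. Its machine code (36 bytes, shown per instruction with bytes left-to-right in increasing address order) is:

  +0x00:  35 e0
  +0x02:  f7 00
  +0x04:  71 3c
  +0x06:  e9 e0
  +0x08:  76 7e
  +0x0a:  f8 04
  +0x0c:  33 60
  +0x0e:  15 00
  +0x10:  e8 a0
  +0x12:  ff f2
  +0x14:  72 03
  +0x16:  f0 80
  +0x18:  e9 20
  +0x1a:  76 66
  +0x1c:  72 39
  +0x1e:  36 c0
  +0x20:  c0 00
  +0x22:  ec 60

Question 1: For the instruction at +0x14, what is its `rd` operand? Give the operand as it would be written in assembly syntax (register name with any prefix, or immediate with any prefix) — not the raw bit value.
+0x14: 72 03 ⇒ word 0x7203 (big)
  opcode bits[15:11]=0xe: andi/RI
  rd@[10:8]=0x2 ⇒ c
  imm@[7:0]=0x3 ⇒ #3

c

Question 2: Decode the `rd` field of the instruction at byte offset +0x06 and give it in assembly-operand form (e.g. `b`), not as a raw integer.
@+06  big-endian(e9 e0) = 0xe9e0
  opcode bits[15:11]=0x1d: ld/RR
  [10:8] rd=1 = b
  [7:5] rs=7 = m

b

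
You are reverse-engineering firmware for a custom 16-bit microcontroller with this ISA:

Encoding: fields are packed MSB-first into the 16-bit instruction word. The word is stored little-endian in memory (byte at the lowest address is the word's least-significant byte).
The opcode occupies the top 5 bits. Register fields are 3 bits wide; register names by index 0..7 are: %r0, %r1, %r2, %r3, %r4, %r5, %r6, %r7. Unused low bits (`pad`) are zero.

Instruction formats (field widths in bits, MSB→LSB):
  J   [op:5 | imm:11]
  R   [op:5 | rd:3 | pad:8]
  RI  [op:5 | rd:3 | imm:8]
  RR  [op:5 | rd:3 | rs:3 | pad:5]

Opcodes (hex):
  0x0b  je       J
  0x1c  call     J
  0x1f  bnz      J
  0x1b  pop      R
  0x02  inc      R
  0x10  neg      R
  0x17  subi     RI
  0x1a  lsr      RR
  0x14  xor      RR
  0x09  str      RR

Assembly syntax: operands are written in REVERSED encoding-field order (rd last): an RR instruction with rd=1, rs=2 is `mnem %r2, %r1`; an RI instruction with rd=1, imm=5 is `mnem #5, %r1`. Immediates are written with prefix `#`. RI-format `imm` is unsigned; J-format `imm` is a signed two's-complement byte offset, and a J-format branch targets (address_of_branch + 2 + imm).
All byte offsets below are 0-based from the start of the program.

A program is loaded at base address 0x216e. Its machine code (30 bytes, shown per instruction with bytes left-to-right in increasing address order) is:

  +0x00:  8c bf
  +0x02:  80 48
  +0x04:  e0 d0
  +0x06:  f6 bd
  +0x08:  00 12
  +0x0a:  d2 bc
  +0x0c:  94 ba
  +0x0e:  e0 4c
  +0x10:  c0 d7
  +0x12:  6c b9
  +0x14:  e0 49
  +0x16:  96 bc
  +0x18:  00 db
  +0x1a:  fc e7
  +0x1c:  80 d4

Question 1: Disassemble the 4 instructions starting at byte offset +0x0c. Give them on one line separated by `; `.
@+0c  little-endian(94 ba) = 0xba94
  op=0xba94>>11=0x17 ⇒ subi (RI)
  rd@[10:8]=0x2 ⇒ %r2
  imm@[7:0]=0x94 ⇒ #148
@+0e  little-endian(e0 4c) = 0x4ce0
  op=0x4ce0>>11=0x9 ⇒ str (RR)
  rd@[10:8]=0x4 ⇒ %r4
  rs@[7:5]=0x7 ⇒ %r7
@+10  little-endian(c0 d7) = 0xd7c0
  op=0xd7c0>>11=0x1a ⇒ lsr (RR)
  rd@[10:8]=0x7 ⇒ %r7
  rs@[7:5]=0x6 ⇒ %r6
@+12  little-endian(6c b9) = 0xb96c
  op=0xb96c>>11=0x17 ⇒ subi (RI)
  rd@[10:8]=0x1 ⇒ %r1
  imm@[7:0]=0x6c ⇒ #108

subi #148, %r2; str %r7, %r4; lsr %r6, %r7; subi #108, %r1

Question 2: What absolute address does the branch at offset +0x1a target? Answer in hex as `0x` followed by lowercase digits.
0x2186

[1a] fc e7 → 0xe7fc
  op=0xe7fc>>11=0x1c ⇒ call (J)
  imm@[10:0]=0x7fc (s11→-4) ⇒ #-4
  target = base 0x216e + off 0x1a + 2 + imm -4 = 0x2186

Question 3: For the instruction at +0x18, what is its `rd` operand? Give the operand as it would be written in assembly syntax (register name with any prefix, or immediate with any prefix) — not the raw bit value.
[18] 00 db → 0xdb00
  top 5b → 0x1b → pop [R]
  rd: (w>>8)&0x7=0x3 → %r3

%r3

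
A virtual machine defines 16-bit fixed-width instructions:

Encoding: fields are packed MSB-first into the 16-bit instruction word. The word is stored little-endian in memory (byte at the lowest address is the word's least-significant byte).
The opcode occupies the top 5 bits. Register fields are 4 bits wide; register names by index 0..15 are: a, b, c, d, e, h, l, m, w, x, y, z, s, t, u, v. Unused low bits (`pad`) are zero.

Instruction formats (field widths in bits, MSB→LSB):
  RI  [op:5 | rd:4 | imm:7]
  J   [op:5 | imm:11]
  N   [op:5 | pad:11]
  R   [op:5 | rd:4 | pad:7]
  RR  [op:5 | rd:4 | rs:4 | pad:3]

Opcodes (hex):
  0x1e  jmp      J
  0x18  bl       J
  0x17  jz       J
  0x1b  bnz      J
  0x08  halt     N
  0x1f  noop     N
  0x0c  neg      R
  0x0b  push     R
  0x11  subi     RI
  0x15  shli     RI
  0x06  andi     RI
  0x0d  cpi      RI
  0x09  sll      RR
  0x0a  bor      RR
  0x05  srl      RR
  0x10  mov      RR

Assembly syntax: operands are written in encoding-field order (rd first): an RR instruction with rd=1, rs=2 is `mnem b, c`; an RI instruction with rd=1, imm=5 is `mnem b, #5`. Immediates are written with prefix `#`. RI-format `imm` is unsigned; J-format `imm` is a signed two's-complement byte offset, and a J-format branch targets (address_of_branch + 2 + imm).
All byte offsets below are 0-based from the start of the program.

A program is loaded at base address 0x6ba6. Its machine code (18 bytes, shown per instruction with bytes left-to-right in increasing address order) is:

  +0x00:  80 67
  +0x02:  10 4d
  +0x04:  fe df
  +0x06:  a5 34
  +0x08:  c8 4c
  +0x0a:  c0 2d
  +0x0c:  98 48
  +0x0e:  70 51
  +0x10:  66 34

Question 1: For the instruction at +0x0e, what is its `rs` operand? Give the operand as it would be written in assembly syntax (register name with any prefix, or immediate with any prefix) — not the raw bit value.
u

[0e] 70 51 → 0x5170
  op=0x5170>>11=0xa ⇒ bor (RR)
  [10:7] rd=2 = c
  [6:3] rs=14 = u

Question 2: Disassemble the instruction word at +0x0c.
off 0x0c: read 98 48 as little → 0x4898
  top 5b → 0x9 → sll [RR]
  [10:7] rd=1 = b
  [6:3] rs=3 = d

sll b, d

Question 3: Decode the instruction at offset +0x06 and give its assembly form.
@+06  little-endian(a5 34) = 0x34a5
  top 5b → 0x6 → andi [RI]
  rd@[10:7]=0x9 ⇒ x
  imm@[6:0]=0x25 ⇒ #37

andi x, #37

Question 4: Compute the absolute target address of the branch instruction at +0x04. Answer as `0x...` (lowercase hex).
off 0x04: read fe df as little → 0xdffe
  opcode bits[15:11]=0x1b: bnz/J
  imm: (w>>0)&0x7ff=0x7fe (s11→-2) → #-2
  target = base 0x6ba6 + off 0x04 + 2 + imm -2 = 0x6baa

0x6baa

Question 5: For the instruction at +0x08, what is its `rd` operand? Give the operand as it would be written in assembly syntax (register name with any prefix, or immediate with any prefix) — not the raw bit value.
x

@+08  little-endian(c8 4c) = 0x4cc8
  opcode bits[15:11]=0x9: sll/RR
  [10:7] rd=9 = x
  [6:3] rs=9 = x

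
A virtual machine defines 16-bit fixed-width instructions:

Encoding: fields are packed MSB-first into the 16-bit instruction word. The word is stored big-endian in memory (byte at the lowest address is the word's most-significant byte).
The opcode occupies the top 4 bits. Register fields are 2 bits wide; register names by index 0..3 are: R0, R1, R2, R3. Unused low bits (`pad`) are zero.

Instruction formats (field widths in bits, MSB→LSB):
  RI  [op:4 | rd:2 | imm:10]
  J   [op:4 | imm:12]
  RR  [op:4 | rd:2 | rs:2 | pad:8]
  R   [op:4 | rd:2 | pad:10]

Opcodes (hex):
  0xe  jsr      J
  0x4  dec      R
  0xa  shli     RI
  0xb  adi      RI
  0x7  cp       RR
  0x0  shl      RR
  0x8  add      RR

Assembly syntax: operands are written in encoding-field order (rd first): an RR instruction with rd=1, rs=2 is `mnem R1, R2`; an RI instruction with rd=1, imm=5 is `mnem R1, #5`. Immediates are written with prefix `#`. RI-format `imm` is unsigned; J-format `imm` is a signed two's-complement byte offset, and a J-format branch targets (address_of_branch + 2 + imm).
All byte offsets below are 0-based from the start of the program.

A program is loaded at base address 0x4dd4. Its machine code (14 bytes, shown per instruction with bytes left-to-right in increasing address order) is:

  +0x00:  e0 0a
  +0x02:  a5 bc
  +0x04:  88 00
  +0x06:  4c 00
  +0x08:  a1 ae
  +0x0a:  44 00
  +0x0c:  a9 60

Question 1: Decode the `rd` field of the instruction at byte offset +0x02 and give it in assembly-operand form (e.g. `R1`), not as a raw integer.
R1

@+02  big-endian(a5 bc) = 0xa5bc
  op=0xa5bc>>12=0xa ⇒ shli (RI)
  rd@[11:10]=0x1 ⇒ R1
  imm@[9:0]=0x1bc ⇒ #444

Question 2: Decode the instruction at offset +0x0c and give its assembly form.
[0c] a9 60 → 0xa960
  op=0xa960>>12=0xa ⇒ shli (RI)
  rd: (w>>10)&0x3=0x2 → R2
  imm: (w>>0)&0x3ff=0x160 → #352

shli R2, #352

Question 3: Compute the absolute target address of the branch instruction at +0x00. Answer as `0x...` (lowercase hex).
0x4de0

[00] e0 0a → 0xe00a
  op=0xe00a>>12=0xe ⇒ jsr (J)
  imm: (w>>0)&0xfff=0xa → #10
  target = base 0x4dd4 + off 0x00 + 2 + imm 10 = 0x4de0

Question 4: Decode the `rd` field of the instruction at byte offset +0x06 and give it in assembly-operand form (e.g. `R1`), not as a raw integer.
off 0x06: read 4c 00 as big → 0x4c00
  op=0x4c00>>12=0x4 ⇒ dec (R)
  [11:10] rd=3 = R3

R3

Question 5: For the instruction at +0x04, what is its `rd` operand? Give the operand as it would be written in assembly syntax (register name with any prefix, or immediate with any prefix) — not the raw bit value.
@+04  big-endian(88 00) = 0x8800
  op=0x8800>>12=0x8 ⇒ add (RR)
  rd@[11:10]=0x2 ⇒ R2
  rs@[9:8]=0x0 ⇒ R0

R2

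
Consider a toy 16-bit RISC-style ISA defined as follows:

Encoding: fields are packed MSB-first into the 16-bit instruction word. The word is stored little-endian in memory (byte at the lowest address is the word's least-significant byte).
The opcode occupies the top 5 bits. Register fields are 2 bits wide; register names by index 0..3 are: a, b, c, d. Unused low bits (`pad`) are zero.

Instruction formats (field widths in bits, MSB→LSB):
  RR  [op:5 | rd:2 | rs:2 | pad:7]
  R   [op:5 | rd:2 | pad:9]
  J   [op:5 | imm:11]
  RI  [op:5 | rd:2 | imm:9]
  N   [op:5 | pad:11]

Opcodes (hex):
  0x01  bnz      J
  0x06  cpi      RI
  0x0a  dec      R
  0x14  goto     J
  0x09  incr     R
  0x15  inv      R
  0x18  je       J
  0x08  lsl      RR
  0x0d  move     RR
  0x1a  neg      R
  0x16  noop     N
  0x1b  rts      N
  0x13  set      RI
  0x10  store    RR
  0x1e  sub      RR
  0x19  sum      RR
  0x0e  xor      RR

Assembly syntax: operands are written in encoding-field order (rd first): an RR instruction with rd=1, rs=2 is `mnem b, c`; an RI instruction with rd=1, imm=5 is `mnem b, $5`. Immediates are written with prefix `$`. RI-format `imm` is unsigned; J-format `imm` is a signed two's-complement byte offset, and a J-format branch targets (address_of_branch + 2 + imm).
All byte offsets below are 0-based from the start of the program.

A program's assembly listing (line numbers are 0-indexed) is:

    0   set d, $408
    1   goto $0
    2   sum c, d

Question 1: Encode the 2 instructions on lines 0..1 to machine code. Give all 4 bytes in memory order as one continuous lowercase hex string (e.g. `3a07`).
989f00a0

0. set fields op=0x13:5|rd=3:2|imm=408:9 → word 9f98h → 98 9f
1. goto fields op=0x14:5|imm=0:11 → word a000h → 00 a0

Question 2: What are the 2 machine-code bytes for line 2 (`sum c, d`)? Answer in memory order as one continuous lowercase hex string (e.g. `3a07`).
L2: sum op=0x19:5|rd=2:2|rs=3:2|pad=0:7 ⇒ 0xcd80 ⇒ little 80 cd

80cd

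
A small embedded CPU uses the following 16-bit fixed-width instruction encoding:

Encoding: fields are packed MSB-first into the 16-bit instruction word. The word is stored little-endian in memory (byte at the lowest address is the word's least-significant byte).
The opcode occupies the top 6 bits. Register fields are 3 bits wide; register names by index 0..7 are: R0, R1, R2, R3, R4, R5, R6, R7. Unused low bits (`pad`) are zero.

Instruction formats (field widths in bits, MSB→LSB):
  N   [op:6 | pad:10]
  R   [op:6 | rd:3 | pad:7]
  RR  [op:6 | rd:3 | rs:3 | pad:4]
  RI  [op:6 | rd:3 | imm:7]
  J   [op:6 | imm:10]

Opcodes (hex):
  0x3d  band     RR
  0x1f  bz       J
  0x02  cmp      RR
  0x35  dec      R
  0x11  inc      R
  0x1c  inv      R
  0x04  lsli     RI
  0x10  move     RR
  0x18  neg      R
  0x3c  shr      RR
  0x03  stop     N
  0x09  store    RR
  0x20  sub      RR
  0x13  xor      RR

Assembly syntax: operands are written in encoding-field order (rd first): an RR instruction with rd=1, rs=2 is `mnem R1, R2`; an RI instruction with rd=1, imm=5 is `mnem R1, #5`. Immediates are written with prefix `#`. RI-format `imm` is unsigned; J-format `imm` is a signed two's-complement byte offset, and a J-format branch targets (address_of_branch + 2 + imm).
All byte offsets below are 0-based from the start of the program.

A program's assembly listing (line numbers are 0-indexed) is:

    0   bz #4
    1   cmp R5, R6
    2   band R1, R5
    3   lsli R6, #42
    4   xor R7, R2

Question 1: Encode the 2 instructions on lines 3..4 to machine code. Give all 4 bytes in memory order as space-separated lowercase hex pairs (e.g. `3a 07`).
2a 13 a0 4f

3. lsli fields op=0x4:6|rd=6:3|imm=42:7 → word 132ah → 2a 13
4. xor fields op=0x13:6|rd=7:3|rs=2:3|pad=0:4 → word 4fa0h → a0 4f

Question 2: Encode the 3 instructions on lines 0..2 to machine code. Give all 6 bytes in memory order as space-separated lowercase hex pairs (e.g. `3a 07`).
0. bz fields op=0x1f:6|imm=4:10 → word 7c04h → 04 7c
1. cmp fields op=0x2:6|rd=5:3|rs=6:3|pad=0:4 → word 0ae0h → e0 0a
2. band fields op=0x3d:6|rd=1:3|rs=5:3|pad=0:4 → word f4d0h → d0 f4

04 7c e0 0a d0 f4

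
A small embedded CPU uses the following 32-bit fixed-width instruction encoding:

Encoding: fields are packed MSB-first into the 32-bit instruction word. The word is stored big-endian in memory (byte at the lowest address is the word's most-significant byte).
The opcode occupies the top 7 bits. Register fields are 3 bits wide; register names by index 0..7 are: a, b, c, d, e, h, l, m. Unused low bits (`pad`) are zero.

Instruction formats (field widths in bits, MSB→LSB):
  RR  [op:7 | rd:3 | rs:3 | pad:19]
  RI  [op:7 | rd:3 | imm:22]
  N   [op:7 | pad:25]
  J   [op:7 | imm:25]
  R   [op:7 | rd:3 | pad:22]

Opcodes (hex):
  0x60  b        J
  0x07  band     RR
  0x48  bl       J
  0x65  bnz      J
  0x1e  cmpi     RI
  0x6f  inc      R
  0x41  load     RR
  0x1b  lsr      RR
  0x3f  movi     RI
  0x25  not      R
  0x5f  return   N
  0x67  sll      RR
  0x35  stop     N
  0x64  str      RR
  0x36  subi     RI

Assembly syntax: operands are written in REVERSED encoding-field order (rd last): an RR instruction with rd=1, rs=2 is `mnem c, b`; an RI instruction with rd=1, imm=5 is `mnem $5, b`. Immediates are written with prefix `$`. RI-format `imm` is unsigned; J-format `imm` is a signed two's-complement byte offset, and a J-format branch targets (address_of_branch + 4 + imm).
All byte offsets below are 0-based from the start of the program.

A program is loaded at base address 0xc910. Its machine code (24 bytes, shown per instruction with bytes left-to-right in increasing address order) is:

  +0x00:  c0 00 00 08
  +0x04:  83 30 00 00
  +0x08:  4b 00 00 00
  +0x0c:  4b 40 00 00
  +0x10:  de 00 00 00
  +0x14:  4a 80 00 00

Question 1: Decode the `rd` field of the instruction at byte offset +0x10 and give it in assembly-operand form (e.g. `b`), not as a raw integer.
@+10  big-endian(de 00 00 00) = 0xde000000
  top 7b → 0x6f → inc [R]
  rd: (w>>22)&0x7=0x0 → a

a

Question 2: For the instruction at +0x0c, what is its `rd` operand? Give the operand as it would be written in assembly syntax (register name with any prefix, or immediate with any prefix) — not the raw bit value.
+0x0c: 4b 40 00 00 ⇒ word 0x4b400000 (big)
  op=0x4b400000>>25=0x25 ⇒ not (R)
  [24:22] rd=5 = h

h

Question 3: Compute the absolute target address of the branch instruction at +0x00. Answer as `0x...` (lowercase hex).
+0x00: c0 00 00 08 ⇒ word 0xc0000008 (big)
  top 7b → 0x60 → b [J]
  imm@[24:0]=0x8 ⇒ $8
  target = base 0xc910 + off 0x00 + 4 + imm 8 = 0xc91c

0xc91c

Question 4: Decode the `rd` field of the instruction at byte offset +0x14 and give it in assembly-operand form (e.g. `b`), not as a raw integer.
+0x14: 4a 80 00 00 ⇒ word 0x4a800000 (big)
  op=0x4a800000>>25=0x25 ⇒ not (R)
  [24:22] rd=2 = c

c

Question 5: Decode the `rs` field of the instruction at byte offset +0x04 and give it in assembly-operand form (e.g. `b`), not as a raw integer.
l

+0x04: 83 30 00 00 ⇒ word 0x83300000 (big)
  opcode bits[31:25]=0x41: load/RR
  [24:22] rd=4 = e
  [21:19] rs=6 = l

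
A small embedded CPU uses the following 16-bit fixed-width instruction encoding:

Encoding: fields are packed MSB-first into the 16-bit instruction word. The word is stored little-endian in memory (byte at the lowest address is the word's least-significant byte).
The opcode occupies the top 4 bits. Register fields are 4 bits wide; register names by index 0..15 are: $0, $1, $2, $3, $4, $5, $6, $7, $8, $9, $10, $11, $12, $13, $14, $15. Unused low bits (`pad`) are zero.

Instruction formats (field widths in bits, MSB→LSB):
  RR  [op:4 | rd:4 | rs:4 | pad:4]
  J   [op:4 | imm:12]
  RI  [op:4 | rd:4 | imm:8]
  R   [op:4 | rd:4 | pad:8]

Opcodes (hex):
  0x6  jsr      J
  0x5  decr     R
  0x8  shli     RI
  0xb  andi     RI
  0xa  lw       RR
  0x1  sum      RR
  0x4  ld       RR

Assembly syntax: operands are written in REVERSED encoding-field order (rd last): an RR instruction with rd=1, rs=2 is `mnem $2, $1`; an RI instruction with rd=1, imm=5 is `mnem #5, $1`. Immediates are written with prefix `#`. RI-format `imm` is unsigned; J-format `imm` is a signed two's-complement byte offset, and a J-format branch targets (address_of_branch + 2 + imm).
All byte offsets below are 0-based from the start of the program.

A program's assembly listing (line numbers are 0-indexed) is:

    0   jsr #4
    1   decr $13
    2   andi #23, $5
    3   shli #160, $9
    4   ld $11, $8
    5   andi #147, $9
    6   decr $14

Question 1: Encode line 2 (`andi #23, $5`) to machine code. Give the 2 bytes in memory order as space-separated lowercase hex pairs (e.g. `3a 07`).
2. andi fields op=0xb:4|rd=5:4|imm=23:8 → word b517h → 17 b5

17 b5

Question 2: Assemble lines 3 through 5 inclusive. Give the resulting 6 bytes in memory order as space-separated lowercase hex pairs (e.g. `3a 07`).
a0 89 b0 48 93 b9

line 3 (shli): pack op=0x8:4|rd=9:4|imm=160:8 = 0x89a0; little→ a0 89
line 4 (ld): pack op=0x4:4|rd=8:4|rs=11:4|pad=0:4 = 0x48b0; little→ b0 48
line 5 (andi): pack op=0xb:4|rd=9:4|imm=147:8 = 0xb993; little→ 93 b9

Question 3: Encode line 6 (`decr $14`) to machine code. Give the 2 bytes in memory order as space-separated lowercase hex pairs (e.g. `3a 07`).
line 6 (decr): pack op=0x5:4|rd=14:4|pad=0:8 = 0x5e00; little→ 00 5e

00 5e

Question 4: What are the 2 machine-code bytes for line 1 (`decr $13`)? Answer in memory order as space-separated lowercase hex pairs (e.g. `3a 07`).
1. decr fields op=0x5:4|rd=13:4|pad=0:8 → word 5d00h → 00 5d

00 5d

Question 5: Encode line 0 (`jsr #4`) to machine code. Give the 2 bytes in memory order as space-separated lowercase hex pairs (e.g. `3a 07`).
line 0 (jsr): pack op=0x6:4|imm=4:12 = 0x6004; little→ 04 60

04 60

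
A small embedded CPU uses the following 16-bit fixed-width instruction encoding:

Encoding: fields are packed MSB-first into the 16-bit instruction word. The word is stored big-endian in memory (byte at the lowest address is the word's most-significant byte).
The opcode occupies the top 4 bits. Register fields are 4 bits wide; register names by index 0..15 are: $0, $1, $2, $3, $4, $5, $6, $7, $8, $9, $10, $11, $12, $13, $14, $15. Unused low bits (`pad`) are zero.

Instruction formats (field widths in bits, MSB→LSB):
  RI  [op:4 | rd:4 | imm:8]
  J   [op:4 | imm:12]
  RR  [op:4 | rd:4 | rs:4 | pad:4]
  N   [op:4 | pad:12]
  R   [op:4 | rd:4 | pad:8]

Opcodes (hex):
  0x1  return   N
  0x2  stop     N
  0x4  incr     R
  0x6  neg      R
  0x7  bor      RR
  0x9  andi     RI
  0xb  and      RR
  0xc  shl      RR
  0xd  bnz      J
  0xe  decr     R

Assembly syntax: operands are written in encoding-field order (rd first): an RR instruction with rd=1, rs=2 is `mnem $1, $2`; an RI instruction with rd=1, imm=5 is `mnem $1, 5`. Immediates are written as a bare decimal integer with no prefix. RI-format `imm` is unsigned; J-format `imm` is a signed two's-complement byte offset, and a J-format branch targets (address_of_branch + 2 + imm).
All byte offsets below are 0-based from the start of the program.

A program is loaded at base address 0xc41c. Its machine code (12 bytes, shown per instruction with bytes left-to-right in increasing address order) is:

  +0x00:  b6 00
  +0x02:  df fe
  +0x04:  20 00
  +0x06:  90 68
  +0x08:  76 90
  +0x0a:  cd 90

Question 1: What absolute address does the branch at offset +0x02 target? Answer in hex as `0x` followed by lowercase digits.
@+02  big-endian(df fe) = 0xdffe
  top 4b → 0xd → bnz [J]
  imm: (w>>0)&0xfff=0xffe (s12→-2) → -2
  target = base 0xc41c + off 0x02 + 2 + imm -2 = 0xc41e

0xc41e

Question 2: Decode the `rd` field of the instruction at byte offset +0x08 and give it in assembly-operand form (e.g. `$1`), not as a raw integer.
off 0x08: read 76 90 as big → 0x7690
  top 4b → 0x7 → bor [RR]
  rd@[11:8]=0x6 ⇒ $6
  rs@[7:4]=0x9 ⇒ $9

$6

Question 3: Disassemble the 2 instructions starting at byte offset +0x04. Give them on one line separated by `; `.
[04] 20 00 → 0x2000
  opcode bits[15:12]=0x2: stop/N
[06] 90 68 → 0x9068
  opcode bits[15:12]=0x9: andi/RI
  rd@[11:8]=0x0 ⇒ $0
  imm@[7:0]=0x68 ⇒ 104

stop; andi $0, 104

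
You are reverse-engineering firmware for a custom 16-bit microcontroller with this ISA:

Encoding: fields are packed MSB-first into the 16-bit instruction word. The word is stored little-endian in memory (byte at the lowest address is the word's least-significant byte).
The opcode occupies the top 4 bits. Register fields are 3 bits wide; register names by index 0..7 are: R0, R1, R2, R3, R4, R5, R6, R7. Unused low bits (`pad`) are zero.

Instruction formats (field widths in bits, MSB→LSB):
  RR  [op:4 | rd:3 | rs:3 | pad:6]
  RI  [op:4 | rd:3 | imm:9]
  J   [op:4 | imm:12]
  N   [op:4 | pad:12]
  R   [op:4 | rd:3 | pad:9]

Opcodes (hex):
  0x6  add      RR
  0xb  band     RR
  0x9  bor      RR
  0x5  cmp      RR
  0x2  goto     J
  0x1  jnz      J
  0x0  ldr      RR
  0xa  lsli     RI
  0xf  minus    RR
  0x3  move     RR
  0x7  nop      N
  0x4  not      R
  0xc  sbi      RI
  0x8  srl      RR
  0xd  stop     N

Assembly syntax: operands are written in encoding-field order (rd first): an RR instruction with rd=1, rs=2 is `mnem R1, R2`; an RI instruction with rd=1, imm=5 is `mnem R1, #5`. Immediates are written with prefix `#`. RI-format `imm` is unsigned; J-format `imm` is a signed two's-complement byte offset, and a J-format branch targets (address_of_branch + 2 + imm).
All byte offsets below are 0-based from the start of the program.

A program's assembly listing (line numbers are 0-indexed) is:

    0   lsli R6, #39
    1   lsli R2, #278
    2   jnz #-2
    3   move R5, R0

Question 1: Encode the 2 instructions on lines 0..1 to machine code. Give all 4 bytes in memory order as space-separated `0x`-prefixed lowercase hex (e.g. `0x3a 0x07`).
0. lsli fields op=0xa:4|rd=6:3|imm=39:9 → word ac27h → 27 ac
1. lsli fields op=0xa:4|rd=2:3|imm=278:9 → word a516h → 16 a5

0x27 0xac 0x16 0xa5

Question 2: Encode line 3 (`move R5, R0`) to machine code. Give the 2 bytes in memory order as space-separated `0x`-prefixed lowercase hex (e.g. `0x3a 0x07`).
line 3 (move): pack op=0x3:4|rd=5:3|rs=0:3|pad=0:6 = 0x3a00; little→ 00 3a

0x00 0x3a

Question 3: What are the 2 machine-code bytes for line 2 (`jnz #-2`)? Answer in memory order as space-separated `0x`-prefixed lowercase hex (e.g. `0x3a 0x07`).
L2: jnz op=0x1:4|imm=-2:12 ⇒ 0x1ffe ⇒ little fe 1f

0xfe 0x1f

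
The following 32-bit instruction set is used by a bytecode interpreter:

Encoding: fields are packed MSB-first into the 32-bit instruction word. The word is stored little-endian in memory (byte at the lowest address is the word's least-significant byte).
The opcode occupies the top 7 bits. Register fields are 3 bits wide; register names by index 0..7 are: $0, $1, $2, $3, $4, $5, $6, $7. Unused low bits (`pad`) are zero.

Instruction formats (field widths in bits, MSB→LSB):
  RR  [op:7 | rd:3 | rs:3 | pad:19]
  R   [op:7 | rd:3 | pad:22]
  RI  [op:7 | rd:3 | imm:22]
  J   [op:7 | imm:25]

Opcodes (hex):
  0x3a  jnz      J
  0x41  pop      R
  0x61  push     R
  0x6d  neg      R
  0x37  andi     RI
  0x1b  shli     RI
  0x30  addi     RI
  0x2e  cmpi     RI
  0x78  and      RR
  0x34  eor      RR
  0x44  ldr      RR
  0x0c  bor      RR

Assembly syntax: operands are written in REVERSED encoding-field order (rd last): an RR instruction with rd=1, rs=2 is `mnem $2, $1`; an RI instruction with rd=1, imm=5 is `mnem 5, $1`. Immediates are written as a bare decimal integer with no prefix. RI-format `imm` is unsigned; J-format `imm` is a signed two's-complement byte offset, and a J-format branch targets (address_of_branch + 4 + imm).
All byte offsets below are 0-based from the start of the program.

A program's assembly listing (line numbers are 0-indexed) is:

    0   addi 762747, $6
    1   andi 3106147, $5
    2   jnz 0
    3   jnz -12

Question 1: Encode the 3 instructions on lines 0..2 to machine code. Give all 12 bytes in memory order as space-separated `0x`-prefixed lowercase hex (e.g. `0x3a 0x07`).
line 0 (addi): pack op=0x30:7|rd=6:3|imm=762747:22 = 0x618ba37b; little→ 7b a3 8b 61
line 1 (andi): pack op=0x37:7|rd=5:3|imm=3106147:22 = 0x6f6f6563; little→ 63 65 6f 6f
line 2 (jnz): pack op=0x3a:7|imm=0:25 = 0x74000000; little→ 00 00 00 74

0x7b 0xa3 0x8b 0x61 0x63 0x65 0x6f 0x6f 0x00 0x00 0x00 0x74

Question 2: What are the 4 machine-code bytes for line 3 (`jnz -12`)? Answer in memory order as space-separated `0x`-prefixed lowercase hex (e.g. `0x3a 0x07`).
line 3 (jnz): pack op=0x3a:7|imm=-12:25 = 0x75fffff4; little→ f4 ff ff 75

0xf4 0xff 0xff 0x75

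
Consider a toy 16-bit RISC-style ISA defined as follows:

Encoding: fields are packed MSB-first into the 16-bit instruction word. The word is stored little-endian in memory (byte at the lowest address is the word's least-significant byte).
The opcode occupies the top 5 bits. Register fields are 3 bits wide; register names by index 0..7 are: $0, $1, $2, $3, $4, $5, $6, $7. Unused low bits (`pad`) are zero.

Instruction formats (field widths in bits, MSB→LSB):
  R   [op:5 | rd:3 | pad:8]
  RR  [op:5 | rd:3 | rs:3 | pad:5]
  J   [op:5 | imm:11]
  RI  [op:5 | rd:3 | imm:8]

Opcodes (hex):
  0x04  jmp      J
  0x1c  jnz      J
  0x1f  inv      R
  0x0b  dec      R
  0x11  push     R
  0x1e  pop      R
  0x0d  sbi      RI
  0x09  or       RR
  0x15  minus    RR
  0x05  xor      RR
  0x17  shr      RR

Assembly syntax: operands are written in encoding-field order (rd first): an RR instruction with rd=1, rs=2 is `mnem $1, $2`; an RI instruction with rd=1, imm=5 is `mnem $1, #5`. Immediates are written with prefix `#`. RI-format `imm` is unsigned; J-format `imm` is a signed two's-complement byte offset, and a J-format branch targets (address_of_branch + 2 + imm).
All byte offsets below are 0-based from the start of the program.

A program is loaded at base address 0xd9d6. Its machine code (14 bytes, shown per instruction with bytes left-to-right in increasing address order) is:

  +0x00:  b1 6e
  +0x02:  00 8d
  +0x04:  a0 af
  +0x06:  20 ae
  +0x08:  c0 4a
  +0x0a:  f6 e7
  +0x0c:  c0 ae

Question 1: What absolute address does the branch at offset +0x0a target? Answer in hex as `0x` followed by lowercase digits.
+0x0a: f6 e7 ⇒ word 0xe7f6 (little)
  top 5b → 0x1c → jnz [J]
  imm@[10:0]=0x7f6 (s11→-10) ⇒ #-10
  target = base 0xd9d6 + off 0x0a + 2 + imm -10 = 0xd9d8

0xd9d8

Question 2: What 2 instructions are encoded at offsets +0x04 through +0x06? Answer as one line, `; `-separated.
minus $7, $5; minus $6, $1

off 0x04: read a0 af as little → 0xafa0
  op=0xafa0>>11=0x15 ⇒ minus (RR)
  rd@[10:8]=0x7 ⇒ $7
  rs@[7:5]=0x5 ⇒ $5
off 0x06: read 20 ae as little → 0xae20
  op=0xae20>>11=0x15 ⇒ minus (RR)
  rd@[10:8]=0x6 ⇒ $6
  rs@[7:5]=0x1 ⇒ $1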